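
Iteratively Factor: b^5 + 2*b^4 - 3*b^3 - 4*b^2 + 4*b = (b)*(b^4 + 2*b^3 - 3*b^2 - 4*b + 4) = b*(b - 1)*(b^3 + 3*b^2 - 4) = b*(b - 1)*(b + 2)*(b^2 + b - 2) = b*(b - 1)^2*(b + 2)*(b + 2)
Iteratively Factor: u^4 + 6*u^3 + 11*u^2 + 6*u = (u)*(u^3 + 6*u^2 + 11*u + 6) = u*(u + 3)*(u^2 + 3*u + 2) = u*(u + 1)*(u + 3)*(u + 2)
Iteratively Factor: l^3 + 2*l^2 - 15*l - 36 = (l + 3)*(l^2 - l - 12) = (l - 4)*(l + 3)*(l + 3)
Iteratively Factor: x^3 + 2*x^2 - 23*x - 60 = (x + 3)*(x^2 - x - 20) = (x - 5)*(x + 3)*(x + 4)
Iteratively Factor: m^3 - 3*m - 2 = (m + 1)*(m^2 - m - 2) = (m + 1)^2*(m - 2)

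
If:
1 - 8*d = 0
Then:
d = 1/8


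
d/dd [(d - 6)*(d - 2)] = 2*d - 8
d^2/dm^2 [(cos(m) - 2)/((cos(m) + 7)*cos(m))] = (15*sin(m)^4/cos(m)^3 + sin(m)^2 + 43 + 116/cos(m) - 84/cos(m)^2 - 211/cos(m)^3)/(cos(m) + 7)^3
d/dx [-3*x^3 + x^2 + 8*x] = -9*x^2 + 2*x + 8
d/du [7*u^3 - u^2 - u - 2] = 21*u^2 - 2*u - 1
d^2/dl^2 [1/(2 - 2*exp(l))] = (exp(l) + 1)*exp(l)/(2*(1 - exp(l))^3)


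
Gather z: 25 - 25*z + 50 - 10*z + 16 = 91 - 35*z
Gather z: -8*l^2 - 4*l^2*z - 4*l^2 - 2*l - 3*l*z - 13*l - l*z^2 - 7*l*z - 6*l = -12*l^2 - l*z^2 - 21*l + z*(-4*l^2 - 10*l)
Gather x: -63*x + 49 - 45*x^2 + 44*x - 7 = -45*x^2 - 19*x + 42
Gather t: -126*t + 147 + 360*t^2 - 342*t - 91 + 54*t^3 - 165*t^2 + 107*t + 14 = 54*t^3 + 195*t^2 - 361*t + 70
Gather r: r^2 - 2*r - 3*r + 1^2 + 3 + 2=r^2 - 5*r + 6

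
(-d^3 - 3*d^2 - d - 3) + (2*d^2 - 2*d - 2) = -d^3 - d^2 - 3*d - 5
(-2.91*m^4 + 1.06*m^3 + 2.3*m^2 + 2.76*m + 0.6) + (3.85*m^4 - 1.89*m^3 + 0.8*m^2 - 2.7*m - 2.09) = 0.94*m^4 - 0.83*m^3 + 3.1*m^2 + 0.0599999999999996*m - 1.49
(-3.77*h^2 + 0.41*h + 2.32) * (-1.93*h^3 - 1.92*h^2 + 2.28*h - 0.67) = 7.2761*h^5 + 6.4471*h^4 - 13.8604*h^3 - 0.9937*h^2 + 5.0149*h - 1.5544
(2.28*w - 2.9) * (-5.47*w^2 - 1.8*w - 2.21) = -12.4716*w^3 + 11.759*w^2 + 0.1812*w + 6.409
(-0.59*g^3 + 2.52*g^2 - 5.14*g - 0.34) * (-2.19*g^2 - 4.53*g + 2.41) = 1.2921*g^5 - 2.8461*g^4 - 1.5809*g^3 + 30.102*g^2 - 10.8472*g - 0.8194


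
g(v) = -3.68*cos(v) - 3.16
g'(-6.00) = 1.03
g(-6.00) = -6.69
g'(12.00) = -1.97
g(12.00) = -6.27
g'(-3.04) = -0.37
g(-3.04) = 0.50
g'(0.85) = 2.76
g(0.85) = -5.59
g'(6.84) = 1.94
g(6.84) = -6.28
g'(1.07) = 3.23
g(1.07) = -4.93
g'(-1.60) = -3.68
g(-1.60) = -3.05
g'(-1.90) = -3.48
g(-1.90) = -1.97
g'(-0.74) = -2.48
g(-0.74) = -5.88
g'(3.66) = -1.82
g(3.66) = 0.04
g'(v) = 3.68*sin(v)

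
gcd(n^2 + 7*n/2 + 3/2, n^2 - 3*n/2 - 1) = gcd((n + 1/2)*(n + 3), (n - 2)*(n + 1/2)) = n + 1/2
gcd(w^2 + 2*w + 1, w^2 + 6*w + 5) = w + 1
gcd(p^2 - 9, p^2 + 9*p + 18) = p + 3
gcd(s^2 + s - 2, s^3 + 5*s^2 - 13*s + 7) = s - 1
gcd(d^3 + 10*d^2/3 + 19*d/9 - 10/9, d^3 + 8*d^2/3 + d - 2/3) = d^2 + 5*d/3 - 2/3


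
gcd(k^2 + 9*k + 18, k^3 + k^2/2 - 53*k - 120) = k + 6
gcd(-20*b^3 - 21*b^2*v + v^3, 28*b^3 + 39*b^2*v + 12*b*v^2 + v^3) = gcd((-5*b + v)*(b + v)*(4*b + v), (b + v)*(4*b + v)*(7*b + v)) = 4*b^2 + 5*b*v + v^2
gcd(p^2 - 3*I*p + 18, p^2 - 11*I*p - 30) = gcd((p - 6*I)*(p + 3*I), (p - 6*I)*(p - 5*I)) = p - 6*I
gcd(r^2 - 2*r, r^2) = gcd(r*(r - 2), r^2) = r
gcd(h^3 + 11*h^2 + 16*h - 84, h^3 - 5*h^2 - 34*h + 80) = h - 2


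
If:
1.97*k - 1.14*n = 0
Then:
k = 0.578680203045685*n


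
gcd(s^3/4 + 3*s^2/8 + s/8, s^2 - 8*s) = s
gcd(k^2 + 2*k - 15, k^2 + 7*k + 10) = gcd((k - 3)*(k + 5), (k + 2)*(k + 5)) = k + 5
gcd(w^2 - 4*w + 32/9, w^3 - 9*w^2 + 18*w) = 1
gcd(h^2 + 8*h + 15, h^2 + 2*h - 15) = h + 5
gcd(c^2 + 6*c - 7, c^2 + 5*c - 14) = c + 7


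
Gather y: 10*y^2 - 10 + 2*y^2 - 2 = 12*y^2 - 12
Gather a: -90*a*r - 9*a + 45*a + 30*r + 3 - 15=a*(36 - 90*r) + 30*r - 12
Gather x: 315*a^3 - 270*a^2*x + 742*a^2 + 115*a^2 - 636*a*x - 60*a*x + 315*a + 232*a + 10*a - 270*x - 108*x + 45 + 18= 315*a^3 + 857*a^2 + 557*a + x*(-270*a^2 - 696*a - 378) + 63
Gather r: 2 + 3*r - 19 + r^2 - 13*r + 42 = r^2 - 10*r + 25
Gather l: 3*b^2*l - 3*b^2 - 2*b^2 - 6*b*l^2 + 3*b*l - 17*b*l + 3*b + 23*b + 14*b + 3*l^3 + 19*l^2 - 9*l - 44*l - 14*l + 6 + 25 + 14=-5*b^2 + 40*b + 3*l^3 + l^2*(19 - 6*b) + l*(3*b^2 - 14*b - 67) + 45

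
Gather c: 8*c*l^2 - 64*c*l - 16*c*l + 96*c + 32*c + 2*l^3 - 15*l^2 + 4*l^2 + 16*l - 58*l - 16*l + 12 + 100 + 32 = c*(8*l^2 - 80*l + 128) + 2*l^3 - 11*l^2 - 58*l + 144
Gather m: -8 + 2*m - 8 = 2*m - 16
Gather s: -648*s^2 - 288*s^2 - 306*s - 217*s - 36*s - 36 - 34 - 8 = -936*s^2 - 559*s - 78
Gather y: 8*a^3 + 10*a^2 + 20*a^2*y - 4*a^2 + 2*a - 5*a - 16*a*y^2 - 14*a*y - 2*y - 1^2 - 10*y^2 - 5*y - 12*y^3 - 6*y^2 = 8*a^3 + 6*a^2 - 3*a - 12*y^3 + y^2*(-16*a - 16) + y*(20*a^2 - 14*a - 7) - 1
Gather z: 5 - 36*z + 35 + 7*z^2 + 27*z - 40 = 7*z^2 - 9*z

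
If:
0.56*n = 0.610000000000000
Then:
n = 1.09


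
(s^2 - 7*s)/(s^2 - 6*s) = (s - 7)/(s - 6)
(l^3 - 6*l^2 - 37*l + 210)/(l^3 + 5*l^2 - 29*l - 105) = (l^2 - l - 42)/(l^2 + 10*l + 21)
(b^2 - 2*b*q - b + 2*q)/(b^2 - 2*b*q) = (b - 1)/b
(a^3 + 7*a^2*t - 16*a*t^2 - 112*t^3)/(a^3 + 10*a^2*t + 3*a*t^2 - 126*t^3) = (-a^2 + 16*t^2)/(-a^2 - 3*a*t + 18*t^2)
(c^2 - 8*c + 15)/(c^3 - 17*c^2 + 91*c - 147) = (c - 5)/(c^2 - 14*c + 49)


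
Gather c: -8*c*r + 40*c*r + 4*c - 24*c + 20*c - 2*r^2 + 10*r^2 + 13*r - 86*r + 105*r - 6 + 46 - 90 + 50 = 32*c*r + 8*r^2 + 32*r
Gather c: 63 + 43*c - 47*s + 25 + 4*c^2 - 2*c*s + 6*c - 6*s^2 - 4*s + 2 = 4*c^2 + c*(49 - 2*s) - 6*s^2 - 51*s + 90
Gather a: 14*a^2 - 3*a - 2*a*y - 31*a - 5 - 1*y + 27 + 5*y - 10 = 14*a^2 + a*(-2*y - 34) + 4*y + 12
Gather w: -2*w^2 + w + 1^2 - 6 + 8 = -2*w^2 + w + 3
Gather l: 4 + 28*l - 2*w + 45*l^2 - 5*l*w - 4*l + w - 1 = 45*l^2 + l*(24 - 5*w) - w + 3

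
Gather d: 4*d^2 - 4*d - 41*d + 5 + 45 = 4*d^2 - 45*d + 50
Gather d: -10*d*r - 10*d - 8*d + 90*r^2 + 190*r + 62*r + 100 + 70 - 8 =d*(-10*r - 18) + 90*r^2 + 252*r + 162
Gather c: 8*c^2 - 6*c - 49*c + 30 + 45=8*c^2 - 55*c + 75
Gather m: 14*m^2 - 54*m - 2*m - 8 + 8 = 14*m^2 - 56*m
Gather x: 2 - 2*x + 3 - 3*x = 5 - 5*x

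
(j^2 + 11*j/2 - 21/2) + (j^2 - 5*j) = 2*j^2 + j/2 - 21/2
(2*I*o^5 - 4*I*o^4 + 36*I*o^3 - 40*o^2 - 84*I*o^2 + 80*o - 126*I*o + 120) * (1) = 2*I*o^5 - 4*I*o^4 + 36*I*o^3 - 40*o^2 - 84*I*o^2 + 80*o - 126*I*o + 120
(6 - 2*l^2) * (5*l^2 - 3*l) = -10*l^4 + 6*l^3 + 30*l^2 - 18*l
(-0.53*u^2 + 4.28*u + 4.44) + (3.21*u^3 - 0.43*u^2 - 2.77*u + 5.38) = 3.21*u^3 - 0.96*u^2 + 1.51*u + 9.82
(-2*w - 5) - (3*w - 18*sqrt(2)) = -5*w - 5 + 18*sqrt(2)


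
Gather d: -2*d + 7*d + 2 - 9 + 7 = 5*d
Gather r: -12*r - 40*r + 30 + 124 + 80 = 234 - 52*r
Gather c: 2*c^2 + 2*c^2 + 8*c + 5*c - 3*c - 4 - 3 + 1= 4*c^2 + 10*c - 6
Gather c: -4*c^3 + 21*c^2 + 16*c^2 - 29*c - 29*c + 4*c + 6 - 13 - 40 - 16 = -4*c^3 + 37*c^2 - 54*c - 63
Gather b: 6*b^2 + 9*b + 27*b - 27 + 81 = 6*b^2 + 36*b + 54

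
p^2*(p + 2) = p^3 + 2*p^2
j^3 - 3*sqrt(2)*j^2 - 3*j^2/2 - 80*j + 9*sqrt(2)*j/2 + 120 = (j - 3/2)*(j - 8*sqrt(2))*(j + 5*sqrt(2))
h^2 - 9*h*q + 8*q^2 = (h - 8*q)*(h - q)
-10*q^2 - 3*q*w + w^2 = (-5*q + w)*(2*q + w)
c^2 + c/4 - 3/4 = (c - 3/4)*(c + 1)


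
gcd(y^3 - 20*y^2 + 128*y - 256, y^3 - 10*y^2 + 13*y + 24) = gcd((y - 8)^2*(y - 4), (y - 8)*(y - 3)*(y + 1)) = y - 8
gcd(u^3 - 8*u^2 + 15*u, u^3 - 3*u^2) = u^2 - 3*u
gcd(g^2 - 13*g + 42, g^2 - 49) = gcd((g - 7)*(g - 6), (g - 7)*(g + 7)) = g - 7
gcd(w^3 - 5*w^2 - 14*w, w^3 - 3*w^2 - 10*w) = w^2 + 2*w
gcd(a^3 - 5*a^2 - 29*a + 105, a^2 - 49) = a - 7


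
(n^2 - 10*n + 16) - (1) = n^2 - 10*n + 15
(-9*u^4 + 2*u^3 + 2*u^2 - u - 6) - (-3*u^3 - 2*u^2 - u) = -9*u^4 + 5*u^3 + 4*u^2 - 6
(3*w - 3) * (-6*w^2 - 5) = -18*w^3 + 18*w^2 - 15*w + 15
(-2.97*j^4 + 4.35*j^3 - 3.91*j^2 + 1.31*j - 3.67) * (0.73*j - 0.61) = -2.1681*j^5 + 4.9872*j^4 - 5.5078*j^3 + 3.3414*j^2 - 3.4782*j + 2.2387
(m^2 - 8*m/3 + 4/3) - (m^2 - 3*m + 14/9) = m/3 - 2/9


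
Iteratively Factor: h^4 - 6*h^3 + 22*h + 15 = (h + 1)*(h^3 - 7*h^2 + 7*h + 15) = (h + 1)^2*(h^2 - 8*h + 15) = (h - 5)*(h + 1)^2*(h - 3)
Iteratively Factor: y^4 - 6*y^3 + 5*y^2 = (y)*(y^3 - 6*y^2 + 5*y) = y*(y - 1)*(y^2 - 5*y) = y*(y - 5)*(y - 1)*(y)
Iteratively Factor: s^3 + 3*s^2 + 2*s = (s)*(s^2 + 3*s + 2) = s*(s + 2)*(s + 1)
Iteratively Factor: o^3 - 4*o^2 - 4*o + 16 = (o - 2)*(o^2 - 2*o - 8) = (o - 2)*(o + 2)*(o - 4)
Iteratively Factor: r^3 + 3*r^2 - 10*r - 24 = (r + 2)*(r^2 + r - 12) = (r - 3)*(r + 2)*(r + 4)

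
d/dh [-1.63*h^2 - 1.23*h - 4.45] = -3.26*h - 1.23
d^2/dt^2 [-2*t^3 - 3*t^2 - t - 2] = -12*t - 6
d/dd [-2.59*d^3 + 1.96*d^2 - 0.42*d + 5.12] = -7.77*d^2 + 3.92*d - 0.42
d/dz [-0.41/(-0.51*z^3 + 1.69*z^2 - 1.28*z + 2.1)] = (-0.6273*z^2 + 1.3858*z - 0.5248)/(0.51*z^3 - 1.69*z^2 + 1.28*z - 2.1)^2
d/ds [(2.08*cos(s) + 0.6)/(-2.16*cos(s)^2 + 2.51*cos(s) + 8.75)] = (4.4928*sin(s)^2 - 2.592*cos(s) - 21.1868)*sin(s)/(-2.16*cos(s)^2 + 2.51*cos(s) + 8.75)^2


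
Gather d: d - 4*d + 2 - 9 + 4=-3*d - 3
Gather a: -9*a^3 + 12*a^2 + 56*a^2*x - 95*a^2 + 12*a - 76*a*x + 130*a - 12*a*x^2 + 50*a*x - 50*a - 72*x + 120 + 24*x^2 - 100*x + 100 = -9*a^3 + a^2*(56*x - 83) + a*(-12*x^2 - 26*x + 92) + 24*x^2 - 172*x + 220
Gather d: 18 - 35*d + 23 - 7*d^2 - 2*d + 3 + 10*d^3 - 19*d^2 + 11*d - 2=10*d^3 - 26*d^2 - 26*d + 42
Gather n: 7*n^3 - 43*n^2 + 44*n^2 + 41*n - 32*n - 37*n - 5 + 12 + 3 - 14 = 7*n^3 + n^2 - 28*n - 4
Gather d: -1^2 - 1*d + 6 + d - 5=0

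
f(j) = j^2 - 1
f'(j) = 2*j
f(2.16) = 3.67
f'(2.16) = 4.32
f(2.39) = 4.71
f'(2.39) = 4.78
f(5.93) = 34.16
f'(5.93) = 11.86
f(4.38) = 18.18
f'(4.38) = 8.76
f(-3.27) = 9.69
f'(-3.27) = -6.54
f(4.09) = 15.73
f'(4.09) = 8.18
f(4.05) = 15.40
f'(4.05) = 8.10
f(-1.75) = 2.06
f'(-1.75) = -3.50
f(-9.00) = 80.00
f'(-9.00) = -18.00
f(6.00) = 35.00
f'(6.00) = 12.00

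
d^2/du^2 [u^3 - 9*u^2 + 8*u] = 6*u - 18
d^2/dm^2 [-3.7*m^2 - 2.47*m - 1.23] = -7.40000000000000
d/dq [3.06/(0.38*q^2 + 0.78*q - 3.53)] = (-2.3256*q - 2.3868)/(0.38*q^2 + 0.78*q - 3.53)^2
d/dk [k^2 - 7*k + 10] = 2*k - 7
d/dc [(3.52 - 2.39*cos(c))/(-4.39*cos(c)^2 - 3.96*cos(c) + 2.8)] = (10.4921*cos(c)^2 - 30.9056*cos(c) - 7.2472)*sin(c)/(19.2721*cos(c)^4 + 34.7688*cos(c)^3 - 8.9024*cos(c)^2 - 22.176*cos(c) + 7.84)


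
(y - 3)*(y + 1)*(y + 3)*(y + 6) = y^4 + 7*y^3 - 3*y^2 - 63*y - 54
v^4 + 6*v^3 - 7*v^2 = v^2*(v - 1)*(v + 7)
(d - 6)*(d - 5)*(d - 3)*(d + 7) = d^4 - 7*d^3 - 35*d^2 + 351*d - 630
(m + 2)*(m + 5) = m^2 + 7*m + 10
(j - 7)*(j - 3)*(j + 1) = j^3 - 9*j^2 + 11*j + 21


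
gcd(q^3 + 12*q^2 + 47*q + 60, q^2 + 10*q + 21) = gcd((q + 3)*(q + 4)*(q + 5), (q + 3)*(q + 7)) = q + 3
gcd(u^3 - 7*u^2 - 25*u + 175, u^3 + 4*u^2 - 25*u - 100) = u^2 - 25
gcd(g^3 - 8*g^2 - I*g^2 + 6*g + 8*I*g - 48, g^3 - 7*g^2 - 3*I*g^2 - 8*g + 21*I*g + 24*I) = g^2 + g*(-8 - 3*I) + 24*I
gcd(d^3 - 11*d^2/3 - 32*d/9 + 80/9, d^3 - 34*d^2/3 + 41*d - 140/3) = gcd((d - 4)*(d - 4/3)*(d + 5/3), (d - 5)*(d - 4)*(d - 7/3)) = d - 4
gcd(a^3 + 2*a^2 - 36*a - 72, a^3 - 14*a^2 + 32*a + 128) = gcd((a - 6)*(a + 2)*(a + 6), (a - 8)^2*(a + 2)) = a + 2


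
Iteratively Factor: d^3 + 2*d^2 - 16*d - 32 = (d + 4)*(d^2 - 2*d - 8) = (d - 4)*(d + 4)*(d + 2)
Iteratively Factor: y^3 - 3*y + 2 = (y - 1)*(y^2 + y - 2) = (y - 1)^2*(y + 2)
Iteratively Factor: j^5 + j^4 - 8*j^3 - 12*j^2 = (j + 2)*(j^4 - j^3 - 6*j^2) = (j + 2)^2*(j^3 - 3*j^2) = j*(j + 2)^2*(j^2 - 3*j) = j^2*(j + 2)^2*(j - 3)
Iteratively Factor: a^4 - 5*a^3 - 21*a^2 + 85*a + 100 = (a + 1)*(a^3 - 6*a^2 - 15*a + 100) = (a - 5)*(a + 1)*(a^2 - a - 20) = (a - 5)^2*(a + 1)*(a + 4)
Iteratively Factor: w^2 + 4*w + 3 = (w + 3)*(w + 1)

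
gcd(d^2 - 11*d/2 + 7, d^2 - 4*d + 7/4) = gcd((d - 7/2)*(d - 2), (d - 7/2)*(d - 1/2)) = d - 7/2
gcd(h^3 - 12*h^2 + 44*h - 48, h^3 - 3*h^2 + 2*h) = h - 2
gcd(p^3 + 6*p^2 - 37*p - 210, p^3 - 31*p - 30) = p^2 - p - 30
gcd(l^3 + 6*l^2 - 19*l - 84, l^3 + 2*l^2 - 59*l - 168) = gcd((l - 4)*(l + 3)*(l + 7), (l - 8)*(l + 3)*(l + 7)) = l^2 + 10*l + 21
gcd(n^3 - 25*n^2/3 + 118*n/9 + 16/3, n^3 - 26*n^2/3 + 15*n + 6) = n^2 - 17*n/3 - 2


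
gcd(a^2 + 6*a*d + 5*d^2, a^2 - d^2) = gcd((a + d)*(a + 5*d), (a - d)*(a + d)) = a + d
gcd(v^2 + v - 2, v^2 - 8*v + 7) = v - 1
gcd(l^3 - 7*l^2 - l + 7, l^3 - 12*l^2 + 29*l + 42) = l^2 - 6*l - 7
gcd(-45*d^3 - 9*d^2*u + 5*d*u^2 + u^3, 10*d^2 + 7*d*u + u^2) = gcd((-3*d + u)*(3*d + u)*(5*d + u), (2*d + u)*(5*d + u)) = 5*d + u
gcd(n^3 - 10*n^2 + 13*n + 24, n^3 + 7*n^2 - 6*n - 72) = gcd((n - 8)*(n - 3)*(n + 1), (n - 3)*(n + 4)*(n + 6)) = n - 3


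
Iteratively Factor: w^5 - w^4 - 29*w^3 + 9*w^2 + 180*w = (w)*(w^4 - w^3 - 29*w^2 + 9*w + 180) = w*(w - 5)*(w^3 + 4*w^2 - 9*w - 36) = w*(w - 5)*(w - 3)*(w^2 + 7*w + 12) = w*(w - 5)*(w - 3)*(w + 3)*(w + 4)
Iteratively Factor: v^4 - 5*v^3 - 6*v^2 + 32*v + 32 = (v + 2)*(v^3 - 7*v^2 + 8*v + 16) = (v - 4)*(v + 2)*(v^2 - 3*v - 4) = (v - 4)*(v + 1)*(v + 2)*(v - 4)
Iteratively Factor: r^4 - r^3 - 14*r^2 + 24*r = (r - 2)*(r^3 + r^2 - 12*r) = (r - 2)*(r + 4)*(r^2 - 3*r) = r*(r - 2)*(r + 4)*(r - 3)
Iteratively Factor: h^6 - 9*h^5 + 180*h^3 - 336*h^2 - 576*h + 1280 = (h + 2)*(h^5 - 11*h^4 + 22*h^3 + 136*h^2 - 608*h + 640) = (h + 2)*(h + 4)*(h^4 - 15*h^3 + 82*h^2 - 192*h + 160) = (h - 2)*(h + 2)*(h + 4)*(h^3 - 13*h^2 + 56*h - 80) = (h - 4)*(h - 2)*(h + 2)*(h + 4)*(h^2 - 9*h + 20) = (h - 4)^2*(h - 2)*(h + 2)*(h + 4)*(h - 5)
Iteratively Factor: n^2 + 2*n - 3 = (n - 1)*(n + 3)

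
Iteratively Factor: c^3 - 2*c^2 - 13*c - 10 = (c + 2)*(c^2 - 4*c - 5) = (c - 5)*(c + 2)*(c + 1)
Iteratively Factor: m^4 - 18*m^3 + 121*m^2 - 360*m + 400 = (m - 5)*(m^3 - 13*m^2 + 56*m - 80) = (m - 5)*(m - 4)*(m^2 - 9*m + 20) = (m - 5)*(m - 4)^2*(m - 5)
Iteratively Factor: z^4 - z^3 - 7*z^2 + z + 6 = (z + 2)*(z^3 - 3*z^2 - z + 3) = (z - 1)*(z + 2)*(z^2 - 2*z - 3) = (z - 1)*(z + 1)*(z + 2)*(z - 3)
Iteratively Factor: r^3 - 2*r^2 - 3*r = (r + 1)*(r^2 - 3*r) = (r - 3)*(r + 1)*(r)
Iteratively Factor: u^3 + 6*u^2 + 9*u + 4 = (u + 1)*(u^2 + 5*u + 4) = (u + 1)^2*(u + 4)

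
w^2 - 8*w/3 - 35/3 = (w - 5)*(w + 7/3)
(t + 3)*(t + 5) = t^2 + 8*t + 15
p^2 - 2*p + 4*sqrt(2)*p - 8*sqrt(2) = (p - 2)*(p + 4*sqrt(2))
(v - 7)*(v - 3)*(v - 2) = v^3 - 12*v^2 + 41*v - 42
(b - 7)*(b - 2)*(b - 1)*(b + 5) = b^4 - 5*b^3 - 27*b^2 + 101*b - 70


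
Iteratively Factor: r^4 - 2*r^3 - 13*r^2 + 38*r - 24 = (r - 3)*(r^3 + r^2 - 10*r + 8) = (r - 3)*(r + 4)*(r^2 - 3*r + 2) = (r - 3)*(r - 2)*(r + 4)*(r - 1)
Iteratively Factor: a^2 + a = (a)*(a + 1)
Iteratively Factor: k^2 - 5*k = (k - 5)*(k)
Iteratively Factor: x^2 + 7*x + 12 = (x + 4)*(x + 3)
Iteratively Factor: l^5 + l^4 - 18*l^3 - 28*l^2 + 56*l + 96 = (l + 3)*(l^4 - 2*l^3 - 12*l^2 + 8*l + 32) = (l - 2)*(l + 3)*(l^3 - 12*l - 16) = (l - 4)*(l - 2)*(l + 3)*(l^2 + 4*l + 4) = (l - 4)*(l - 2)*(l + 2)*(l + 3)*(l + 2)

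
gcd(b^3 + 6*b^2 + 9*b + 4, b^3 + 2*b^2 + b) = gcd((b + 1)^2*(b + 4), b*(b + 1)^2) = b^2 + 2*b + 1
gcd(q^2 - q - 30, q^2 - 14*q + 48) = q - 6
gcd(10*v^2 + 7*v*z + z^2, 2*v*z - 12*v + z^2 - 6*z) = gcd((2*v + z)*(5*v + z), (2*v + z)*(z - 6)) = 2*v + z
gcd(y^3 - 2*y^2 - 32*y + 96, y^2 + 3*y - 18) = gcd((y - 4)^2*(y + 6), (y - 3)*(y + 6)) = y + 6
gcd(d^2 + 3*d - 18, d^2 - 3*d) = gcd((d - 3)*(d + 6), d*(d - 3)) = d - 3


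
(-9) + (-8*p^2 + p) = -8*p^2 + p - 9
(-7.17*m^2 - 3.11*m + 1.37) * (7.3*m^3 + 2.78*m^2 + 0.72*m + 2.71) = -52.341*m^5 - 42.6356*m^4 - 3.8072*m^3 - 17.8613*m^2 - 7.4417*m + 3.7127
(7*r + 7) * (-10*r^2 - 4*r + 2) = -70*r^3 - 98*r^2 - 14*r + 14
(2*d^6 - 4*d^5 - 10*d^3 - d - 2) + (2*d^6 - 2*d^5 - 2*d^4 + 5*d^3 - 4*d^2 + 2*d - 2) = 4*d^6 - 6*d^5 - 2*d^4 - 5*d^3 - 4*d^2 + d - 4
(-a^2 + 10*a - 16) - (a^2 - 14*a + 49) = -2*a^2 + 24*a - 65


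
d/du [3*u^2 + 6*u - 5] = 6*u + 6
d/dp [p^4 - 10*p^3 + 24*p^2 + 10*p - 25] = 4*p^3 - 30*p^2 + 48*p + 10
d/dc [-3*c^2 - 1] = -6*c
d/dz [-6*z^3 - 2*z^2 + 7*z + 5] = -18*z^2 - 4*z + 7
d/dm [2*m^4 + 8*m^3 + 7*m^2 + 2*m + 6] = 8*m^3 + 24*m^2 + 14*m + 2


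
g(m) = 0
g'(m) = 0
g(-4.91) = 0.00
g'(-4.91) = 0.00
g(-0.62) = 0.00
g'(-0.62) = 0.00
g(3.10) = 0.00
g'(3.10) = 0.00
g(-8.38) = 0.00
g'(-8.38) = 0.00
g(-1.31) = 0.00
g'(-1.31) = 0.00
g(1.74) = 0.00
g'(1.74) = 0.00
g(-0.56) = 0.00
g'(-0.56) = 0.00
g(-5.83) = 0.00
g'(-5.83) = 0.00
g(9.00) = 0.00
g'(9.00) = 0.00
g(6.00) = 0.00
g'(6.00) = 0.00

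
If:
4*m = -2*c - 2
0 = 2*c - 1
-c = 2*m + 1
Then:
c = 1/2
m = -3/4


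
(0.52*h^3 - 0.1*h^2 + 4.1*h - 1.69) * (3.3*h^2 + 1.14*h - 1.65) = 1.716*h^5 + 0.2628*h^4 + 12.558*h^3 - 0.738*h^2 - 8.6916*h + 2.7885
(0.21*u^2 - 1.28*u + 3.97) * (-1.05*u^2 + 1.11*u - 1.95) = -0.2205*u^4 + 1.5771*u^3 - 5.9988*u^2 + 6.9027*u - 7.7415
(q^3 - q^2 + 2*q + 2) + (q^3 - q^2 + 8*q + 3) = 2*q^3 - 2*q^2 + 10*q + 5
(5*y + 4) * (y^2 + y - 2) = 5*y^3 + 9*y^2 - 6*y - 8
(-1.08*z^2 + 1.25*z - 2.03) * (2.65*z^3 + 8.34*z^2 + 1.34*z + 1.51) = -2.862*z^5 - 5.6947*z^4 + 3.5983*z^3 - 16.886*z^2 - 0.8327*z - 3.0653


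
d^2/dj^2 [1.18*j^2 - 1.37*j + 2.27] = 2.36000000000000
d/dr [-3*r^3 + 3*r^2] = 3*r*(2 - 3*r)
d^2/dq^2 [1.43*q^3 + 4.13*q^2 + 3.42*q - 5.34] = 8.58*q + 8.26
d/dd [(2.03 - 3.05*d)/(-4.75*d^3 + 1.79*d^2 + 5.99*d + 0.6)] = (-28.975*d^3 + 34.387*d^2 - 7.2674*d - 13.9897)/(22.5625*d^6 - 17.005*d^5 - 53.7009*d^4 + 15.7442*d^3 + 38.0281*d^2 + 7.188*d + 0.36)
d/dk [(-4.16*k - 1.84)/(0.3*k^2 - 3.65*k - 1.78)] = (1.248*k^2 + 1.104*k + 0.688800000000001)/(0.09*k^4 - 2.19*k^3 + 12.2545*k^2 + 12.994*k + 3.1684)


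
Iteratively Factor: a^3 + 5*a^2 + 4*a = (a + 1)*(a^2 + 4*a) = a*(a + 1)*(a + 4)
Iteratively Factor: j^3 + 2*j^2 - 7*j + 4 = (j - 1)*(j^2 + 3*j - 4) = (j - 1)^2*(j + 4)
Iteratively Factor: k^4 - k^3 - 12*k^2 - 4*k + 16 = (k + 2)*(k^3 - 3*k^2 - 6*k + 8) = (k - 1)*(k + 2)*(k^2 - 2*k - 8) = (k - 4)*(k - 1)*(k + 2)*(k + 2)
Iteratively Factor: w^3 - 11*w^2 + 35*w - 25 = (w - 1)*(w^2 - 10*w + 25) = (w - 5)*(w - 1)*(w - 5)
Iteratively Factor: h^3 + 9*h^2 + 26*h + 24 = (h + 4)*(h^2 + 5*h + 6) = (h + 2)*(h + 4)*(h + 3)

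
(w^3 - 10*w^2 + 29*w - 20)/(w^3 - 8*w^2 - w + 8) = (w^2 - 9*w + 20)/(w^2 - 7*w - 8)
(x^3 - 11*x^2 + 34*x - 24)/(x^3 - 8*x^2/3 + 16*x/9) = 9*(x^3 - 11*x^2 + 34*x - 24)/(x*(9*x^2 - 24*x + 16))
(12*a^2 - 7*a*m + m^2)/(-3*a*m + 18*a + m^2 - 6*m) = (-4*a + m)/(m - 6)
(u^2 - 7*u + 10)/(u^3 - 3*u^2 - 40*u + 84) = (u - 5)/(u^2 - u - 42)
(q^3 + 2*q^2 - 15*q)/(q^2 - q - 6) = q*(q + 5)/(q + 2)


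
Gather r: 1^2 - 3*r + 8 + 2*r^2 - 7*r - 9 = 2*r^2 - 10*r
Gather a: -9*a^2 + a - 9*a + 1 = -9*a^2 - 8*a + 1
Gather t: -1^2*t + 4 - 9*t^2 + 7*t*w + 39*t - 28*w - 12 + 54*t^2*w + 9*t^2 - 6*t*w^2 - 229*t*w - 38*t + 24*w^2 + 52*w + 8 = 54*t^2*w + t*(-6*w^2 - 222*w) + 24*w^2 + 24*w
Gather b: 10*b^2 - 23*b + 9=10*b^2 - 23*b + 9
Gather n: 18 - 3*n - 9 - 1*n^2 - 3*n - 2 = -n^2 - 6*n + 7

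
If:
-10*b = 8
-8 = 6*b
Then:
No Solution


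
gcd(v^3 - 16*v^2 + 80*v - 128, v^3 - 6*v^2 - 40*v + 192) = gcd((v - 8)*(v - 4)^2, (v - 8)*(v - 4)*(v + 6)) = v^2 - 12*v + 32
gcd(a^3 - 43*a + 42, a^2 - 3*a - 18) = a - 6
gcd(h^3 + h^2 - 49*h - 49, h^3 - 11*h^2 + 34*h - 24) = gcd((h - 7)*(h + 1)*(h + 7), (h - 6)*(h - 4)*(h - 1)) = 1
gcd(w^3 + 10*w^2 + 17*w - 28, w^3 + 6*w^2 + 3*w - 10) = w - 1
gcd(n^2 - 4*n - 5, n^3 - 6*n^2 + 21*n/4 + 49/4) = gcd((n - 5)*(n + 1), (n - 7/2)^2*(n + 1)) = n + 1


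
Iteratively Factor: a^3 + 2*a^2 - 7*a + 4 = (a - 1)*(a^2 + 3*a - 4) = (a - 1)^2*(a + 4)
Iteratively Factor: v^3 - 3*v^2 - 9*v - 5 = (v - 5)*(v^2 + 2*v + 1) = (v - 5)*(v + 1)*(v + 1)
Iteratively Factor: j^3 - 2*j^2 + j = (j - 1)*(j^2 - j) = (j - 1)^2*(j)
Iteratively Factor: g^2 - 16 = (g + 4)*(g - 4)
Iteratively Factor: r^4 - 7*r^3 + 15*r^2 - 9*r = (r - 3)*(r^3 - 4*r^2 + 3*r) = (r - 3)*(r - 1)*(r^2 - 3*r) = (r - 3)^2*(r - 1)*(r)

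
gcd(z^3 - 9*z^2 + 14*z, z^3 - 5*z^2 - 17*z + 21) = z - 7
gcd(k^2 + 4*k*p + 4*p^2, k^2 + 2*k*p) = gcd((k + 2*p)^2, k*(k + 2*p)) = k + 2*p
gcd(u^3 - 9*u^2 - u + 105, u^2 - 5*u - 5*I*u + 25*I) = u - 5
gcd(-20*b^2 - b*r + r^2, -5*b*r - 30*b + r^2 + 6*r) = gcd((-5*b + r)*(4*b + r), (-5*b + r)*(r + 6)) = -5*b + r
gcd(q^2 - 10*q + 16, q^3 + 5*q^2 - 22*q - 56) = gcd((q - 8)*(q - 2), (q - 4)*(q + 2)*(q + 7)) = 1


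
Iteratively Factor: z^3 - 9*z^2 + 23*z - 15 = (z - 5)*(z^2 - 4*z + 3) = (z - 5)*(z - 1)*(z - 3)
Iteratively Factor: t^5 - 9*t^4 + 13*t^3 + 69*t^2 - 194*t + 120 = (t - 2)*(t^4 - 7*t^3 - t^2 + 67*t - 60) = (t - 2)*(t - 1)*(t^3 - 6*t^2 - 7*t + 60) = (t - 2)*(t - 1)*(t + 3)*(t^2 - 9*t + 20) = (t - 5)*(t - 2)*(t - 1)*(t + 3)*(t - 4)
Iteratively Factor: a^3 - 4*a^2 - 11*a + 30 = (a - 5)*(a^2 + a - 6) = (a - 5)*(a + 3)*(a - 2)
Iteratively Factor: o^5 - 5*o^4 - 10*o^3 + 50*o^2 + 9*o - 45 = (o + 1)*(o^4 - 6*o^3 - 4*o^2 + 54*o - 45) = (o + 1)*(o + 3)*(o^3 - 9*o^2 + 23*o - 15) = (o - 1)*(o + 1)*(o + 3)*(o^2 - 8*o + 15) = (o - 5)*(o - 1)*(o + 1)*(o + 3)*(o - 3)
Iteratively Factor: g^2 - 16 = (g + 4)*(g - 4)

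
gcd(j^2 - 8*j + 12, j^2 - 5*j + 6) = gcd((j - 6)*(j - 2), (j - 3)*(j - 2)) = j - 2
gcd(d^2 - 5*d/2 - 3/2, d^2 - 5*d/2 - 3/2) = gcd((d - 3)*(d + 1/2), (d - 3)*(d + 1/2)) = d^2 - 5*d/2 - 3/2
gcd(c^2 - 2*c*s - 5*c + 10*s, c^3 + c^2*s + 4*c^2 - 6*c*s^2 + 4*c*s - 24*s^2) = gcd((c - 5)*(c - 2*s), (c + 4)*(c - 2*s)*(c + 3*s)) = -c + 2*s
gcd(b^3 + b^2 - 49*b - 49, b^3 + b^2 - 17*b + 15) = 1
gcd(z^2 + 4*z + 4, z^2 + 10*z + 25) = 1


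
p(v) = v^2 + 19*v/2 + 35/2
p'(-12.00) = -14.50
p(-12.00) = 47.50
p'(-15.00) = -20.50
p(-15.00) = 100.00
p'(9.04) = 27.58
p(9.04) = 185.10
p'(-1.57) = 6.36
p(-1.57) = 5.05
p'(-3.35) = 2.80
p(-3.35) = -3.10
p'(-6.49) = -3.48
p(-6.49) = -2.03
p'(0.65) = 10.80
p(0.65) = 24.10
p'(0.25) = 10.00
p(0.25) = 19.94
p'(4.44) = 18.38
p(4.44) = 79.39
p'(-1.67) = 6.16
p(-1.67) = 4.42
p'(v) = 2*v + 19/2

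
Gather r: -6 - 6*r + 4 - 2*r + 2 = -8*r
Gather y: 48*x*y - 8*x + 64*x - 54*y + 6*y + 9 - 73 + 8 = 56*x + y*(48*x - 48) - 56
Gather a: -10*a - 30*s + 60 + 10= -10*a - 30*s + 70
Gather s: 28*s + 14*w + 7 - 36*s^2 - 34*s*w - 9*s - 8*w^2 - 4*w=-36*s^2 + s*(19 - 34*w) - 8*w^2 + 10*w + 7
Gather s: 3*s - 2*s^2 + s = -2*s^2 + 4*s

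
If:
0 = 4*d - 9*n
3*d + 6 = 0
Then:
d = -2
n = -8/9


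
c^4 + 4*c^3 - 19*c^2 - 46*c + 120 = (c - 3)*(c - 2)*(c + 4)*(c + 5)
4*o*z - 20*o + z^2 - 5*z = (4*o + z)*(z - 5)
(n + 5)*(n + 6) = n^2 + 11*n + 30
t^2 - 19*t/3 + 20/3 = (t - 5)*(t - 4/3)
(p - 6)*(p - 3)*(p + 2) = p^3 - 7*p^2 + 36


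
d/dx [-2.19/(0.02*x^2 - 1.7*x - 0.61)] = (0.0876*x - 3.723)/(-0.02*x^2 + 1.7*x + 0.61)^2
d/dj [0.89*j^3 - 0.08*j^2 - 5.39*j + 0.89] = 2.67*j^2 - 0.16*j - 5.39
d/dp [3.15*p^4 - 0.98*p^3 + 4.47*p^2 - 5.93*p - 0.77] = 12.6*p^3 - 2.94*p^2 + 8.94*p - 5.93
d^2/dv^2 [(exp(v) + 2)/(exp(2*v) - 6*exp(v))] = (exp(3*v) + 14*exp(2*v) - 36*exp(v) + 72)*exp(-v)/(exp(3*v) - 18*exp(2*v) + 108*exp(v) - 216)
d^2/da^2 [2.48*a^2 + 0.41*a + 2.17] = 4.96000000000000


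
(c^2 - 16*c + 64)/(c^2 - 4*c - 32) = (c - 8)/(c + 4)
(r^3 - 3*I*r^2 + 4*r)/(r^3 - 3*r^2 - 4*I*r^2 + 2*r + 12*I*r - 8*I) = r*(r + I)/(r^2 - 3*r + 2)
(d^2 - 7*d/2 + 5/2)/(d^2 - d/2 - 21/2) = (-2*d^2 + 7*d - 5)/(-2*d^2 + d + 21)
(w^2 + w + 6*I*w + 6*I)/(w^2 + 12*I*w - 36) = (w + 1)/(w + 6*I)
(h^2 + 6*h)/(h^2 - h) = (h + 6)/(h - 1)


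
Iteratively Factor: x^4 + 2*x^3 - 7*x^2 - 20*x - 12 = (x + 1)*(x^3 + x^2 - 8*x - 12) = (x - 3)*(x + 1)*(x^2 + 4*x + 4) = (x - 3)*(x + 1)*(x + 2)*(x + 2)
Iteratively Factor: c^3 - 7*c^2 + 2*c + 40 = (c - 5)*(c^2 - 2*c - 8) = (c - 5)*(c - 4)*(c + 2)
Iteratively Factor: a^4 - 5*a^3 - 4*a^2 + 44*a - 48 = (a - 2)*(a^3 - 3*a^2 - 10*a + 24) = (a - 2)^2*(a^2 - a - 12) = (a - 2)^2*(a + 3)*(a - 4)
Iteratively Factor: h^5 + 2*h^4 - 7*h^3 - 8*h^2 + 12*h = (h + 3)*(h^4 - h^3 - 4*h^2 + 4*h) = (h - 2)*(h + 3)*(h^3 + h^2 - 2*h) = h*(h - 2)*(h + 3)*(h^2 + h - 2) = h*(h - 2)*(h - 1)*(h + 3)*(h + 2)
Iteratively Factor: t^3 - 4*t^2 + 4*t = (t - 2)*(t^2 - 2*t) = t*(t - 2)*(t - 2)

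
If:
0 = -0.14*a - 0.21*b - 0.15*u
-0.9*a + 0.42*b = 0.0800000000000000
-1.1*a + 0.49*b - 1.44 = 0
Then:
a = -26.93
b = -57.52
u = 105.67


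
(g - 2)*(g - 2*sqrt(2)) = g^2 - 2*sqrt(2)*g - 2*g + 4*sqrt(2)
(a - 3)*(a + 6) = a^2 + 3*a - 18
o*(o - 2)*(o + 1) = o^3 - o^2 - 2*o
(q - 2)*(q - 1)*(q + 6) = q^3 + 3*q^2 - 16*q + 12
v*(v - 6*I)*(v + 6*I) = v^3 + 36*v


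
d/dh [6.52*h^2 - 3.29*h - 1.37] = 13.04*h - 3.29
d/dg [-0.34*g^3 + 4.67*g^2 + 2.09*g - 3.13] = -1.02*g^2 + 9.34*g + 2.09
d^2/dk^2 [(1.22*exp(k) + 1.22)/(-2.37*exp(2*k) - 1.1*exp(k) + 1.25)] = (-6.852618*exp(4*k) - 24.229932*exp(3*k) - 31.22712*exp(2*k) - 17.6107*exp(k) - 3.58375)*exp(k)/(13.312053*exp(6*k) + 18.53577*exp(5*k) - 12.460275*exp(4*k) - 18.2215*exp(3*k) + 6.571875*exp(2*k) + 5.15625*exp(k) - 1.953125)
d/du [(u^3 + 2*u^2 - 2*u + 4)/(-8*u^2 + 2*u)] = (-2*u^4 + u^3 - 3*u^2 + 16*u - 2)/(u^2*(16*u^2 - 8*u + 1))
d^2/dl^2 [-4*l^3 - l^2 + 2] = -24*l - 2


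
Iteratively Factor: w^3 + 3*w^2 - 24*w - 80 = (w + 4)*(w^2 - w - 20) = (w - 5)*(w + 4)*(w + 4)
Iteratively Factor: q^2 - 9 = (q + 3)*(q - 3)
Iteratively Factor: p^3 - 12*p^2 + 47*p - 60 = (p - 3)*(p^2 - 9*p + 20) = (p - 5)*(p - 3)*(p - 4)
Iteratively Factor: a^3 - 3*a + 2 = (a - 1)*(a^2 + a - 2) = (a - 1)*(a + 2)*(a - 1)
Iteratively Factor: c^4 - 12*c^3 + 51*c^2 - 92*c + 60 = (c - 2)*(c^3 - 10*c^2 + 31*c - 30) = (c - 2)^2*(c^2 - 8*c + 15) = (c - 5)*(c - 2)^2*(c - 3)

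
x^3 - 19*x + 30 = (x - 3)*(x - 2)*(x + 5)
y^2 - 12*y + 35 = (y - 7)*(y - 5)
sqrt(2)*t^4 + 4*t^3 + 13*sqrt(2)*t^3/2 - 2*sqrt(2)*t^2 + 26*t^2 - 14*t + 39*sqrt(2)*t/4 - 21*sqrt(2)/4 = (t - 1/2)*(t + 7)*(t + 3*sqrt(2)/2)*(sqrt(2)*t + 1)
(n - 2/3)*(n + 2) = n^2 + 4*n/3 - 4/3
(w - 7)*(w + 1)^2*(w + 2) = w^4 - 3*w^3 - 23*w^2 - 33*w - 14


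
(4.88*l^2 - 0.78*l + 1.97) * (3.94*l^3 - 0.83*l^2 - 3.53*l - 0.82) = 19.2272*l^5 - 7.1236*l^4 - 8.8172*l^3 - 2.8833*l^2 - 6.3145*l - 1.6154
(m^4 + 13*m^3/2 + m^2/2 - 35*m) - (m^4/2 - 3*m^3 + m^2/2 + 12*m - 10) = m^4/2 + 19*m^3/2 - 47*m + 10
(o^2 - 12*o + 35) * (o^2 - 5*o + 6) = o^4 - 17*o^3 + 101*o^2 - 247*o + 210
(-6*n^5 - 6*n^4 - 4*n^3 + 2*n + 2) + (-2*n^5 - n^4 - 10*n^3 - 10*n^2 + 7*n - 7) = -8*n^5 - 7*n^4 - 14*n^3 - 10*n^2 + 9*n - 5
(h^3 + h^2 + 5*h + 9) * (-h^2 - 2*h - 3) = -h^5 - 3*h^4 - 10*h^3 - 22*h^2 - 33*h - 27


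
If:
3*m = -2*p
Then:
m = -2*p/3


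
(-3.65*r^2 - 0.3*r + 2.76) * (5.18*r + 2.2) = -18.907*r^3 - 9.584*r^2 + 13.6368*r + 6.072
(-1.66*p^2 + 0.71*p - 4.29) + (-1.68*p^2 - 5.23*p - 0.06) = -3.34*p^2 - 4.52*p - 4.35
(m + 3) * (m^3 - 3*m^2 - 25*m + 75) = m^4 - 34*m^2 + 225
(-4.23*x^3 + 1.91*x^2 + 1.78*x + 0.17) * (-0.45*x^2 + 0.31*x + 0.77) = 1.9035*x^5 - 2.1708*x^4 - 3.466*x^3 + 1.946*x^2 + 1.4233*x + 0.1309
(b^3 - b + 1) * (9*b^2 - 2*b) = 9*b^5 - 2*b^4 - 9*b^3 + 11*b^2 - 2*b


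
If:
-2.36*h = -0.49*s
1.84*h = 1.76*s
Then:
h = 0.00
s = 0.00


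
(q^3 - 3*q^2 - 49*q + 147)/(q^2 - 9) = (q^2 - 49)/(q + 3)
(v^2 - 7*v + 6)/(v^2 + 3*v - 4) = (v - 6)/(v + 4)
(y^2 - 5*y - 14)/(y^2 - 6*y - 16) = (y - 7)/(y - 8)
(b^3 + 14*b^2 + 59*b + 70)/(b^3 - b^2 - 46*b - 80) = (b + 7)/(b - 8)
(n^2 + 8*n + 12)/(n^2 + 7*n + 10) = (n + 6)/(n + 5)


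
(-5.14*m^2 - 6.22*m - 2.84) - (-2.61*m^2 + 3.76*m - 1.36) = -2.53*m^2 - 9.98*m - 1.48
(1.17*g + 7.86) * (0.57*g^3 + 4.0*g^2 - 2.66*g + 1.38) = 0.6669*g^4 + 9.1602*g^3 + 28.3278*g^2 - 19.293*g + 10.8468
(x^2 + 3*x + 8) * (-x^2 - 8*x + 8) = -x^4 - 11*x^3 - 24*x^2 - 40*x + 64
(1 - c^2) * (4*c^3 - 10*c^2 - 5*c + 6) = -4*c^5 + 10*c^4 + 9*c^3 - 16*c^2 - 5*c + 6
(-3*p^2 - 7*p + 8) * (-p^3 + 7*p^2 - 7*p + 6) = 3*p^5 - 14*p^4 - 36*p^3 + 87*p^2 - 98*p + 48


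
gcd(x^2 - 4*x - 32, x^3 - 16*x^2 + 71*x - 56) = x - 8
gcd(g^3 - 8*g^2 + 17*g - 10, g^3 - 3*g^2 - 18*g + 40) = g^2 - 7*g + 10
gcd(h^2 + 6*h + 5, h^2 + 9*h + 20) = h + 5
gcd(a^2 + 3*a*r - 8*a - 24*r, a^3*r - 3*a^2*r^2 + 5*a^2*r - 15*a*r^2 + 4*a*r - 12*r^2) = 1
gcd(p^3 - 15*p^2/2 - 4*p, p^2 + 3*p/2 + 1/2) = p + 1/2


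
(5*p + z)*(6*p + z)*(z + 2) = 30*p^2*z + 60*p^2 + 11*p*z^2 + 22*p*z + z^3 + 2*z^2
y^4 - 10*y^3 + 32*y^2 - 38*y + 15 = (y - 5)*(y - 3)*(y - 1)^2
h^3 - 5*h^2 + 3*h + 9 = (h - 3)^2*(h + 1)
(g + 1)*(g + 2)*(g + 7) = g^3 + 10*g^2 + 23*g + 14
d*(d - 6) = d^2 - 6*d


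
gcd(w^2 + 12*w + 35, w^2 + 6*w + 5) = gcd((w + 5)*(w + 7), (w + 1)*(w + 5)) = w + 5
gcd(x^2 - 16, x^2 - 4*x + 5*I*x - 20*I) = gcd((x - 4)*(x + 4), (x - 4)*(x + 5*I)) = x - 4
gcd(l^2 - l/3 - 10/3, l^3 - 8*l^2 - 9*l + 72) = 1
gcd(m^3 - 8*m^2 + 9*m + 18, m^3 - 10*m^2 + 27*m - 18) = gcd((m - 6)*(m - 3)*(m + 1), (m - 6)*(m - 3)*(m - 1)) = m^2 - 9*m + 18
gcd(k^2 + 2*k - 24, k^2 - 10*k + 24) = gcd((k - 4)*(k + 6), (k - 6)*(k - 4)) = k - 4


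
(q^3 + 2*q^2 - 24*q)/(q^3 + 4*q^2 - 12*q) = (q - 4)/(q - 2)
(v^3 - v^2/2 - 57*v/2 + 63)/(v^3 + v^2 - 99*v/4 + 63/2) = 2*(v - 3)/(2*v - 3)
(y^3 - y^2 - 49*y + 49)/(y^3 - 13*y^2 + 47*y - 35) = (y + 7)/(y - 5)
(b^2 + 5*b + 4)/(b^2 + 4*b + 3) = (b + 4)/(b + 3)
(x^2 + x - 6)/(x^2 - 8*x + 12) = (x + 3)/(x - 6)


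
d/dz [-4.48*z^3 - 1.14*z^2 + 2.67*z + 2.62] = -13.44*z^2 - 2.28*z + 2.67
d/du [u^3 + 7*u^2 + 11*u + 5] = 3*u^2 + 14*u + 11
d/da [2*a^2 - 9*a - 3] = 4*a - 9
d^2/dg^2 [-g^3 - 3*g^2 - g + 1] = -6*g - 6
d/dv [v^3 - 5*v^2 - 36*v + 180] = 3*v^2 - 10*v - 36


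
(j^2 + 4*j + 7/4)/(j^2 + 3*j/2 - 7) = (j + 1/2)/(j - 2)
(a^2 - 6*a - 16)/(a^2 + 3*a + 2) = (a - 8)/(a + 1)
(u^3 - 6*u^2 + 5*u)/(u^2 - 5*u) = u - 1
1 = 1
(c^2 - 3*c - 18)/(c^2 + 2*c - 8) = (c^2 - 3*c - 18)/(c^2 + 2*c - 8)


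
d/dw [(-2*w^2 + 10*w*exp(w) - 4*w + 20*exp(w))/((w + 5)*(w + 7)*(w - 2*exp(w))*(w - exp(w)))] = 2*((1 - exp(w))*(w + 5)*(w + 7)*(w - 2*exp(w))*(w^2 - 5*w*exp(w) + 2*w - 10*exp(w)) + (w + 5)*(w + 7)*(w - 2*exp(w))*(w - exp(w))*(5*w*exp(w) - 2*w + 15*exp(w) - 2) - (w + 5)*(w + 7)*(w - exp(w))*(2*exp(w) - 1)*(w^2 - 5*w*exp(w) + 2*w - 10*exp(w)) + (w + 5)*(w - 2*exp(w))*(w - exp(w))*(w^2 - 5*w*exp(w) + 2*w - 10*exp(w)) + (w + 7)*(w - 2*exp(w))*(w - exp(w))*(w^2 - 5*w*exp(w) + 2*w - 10*exp(w)))/((w + 5)^2*(w + 7)^2*(w - 2*exp(w))^2*(w - exp(w))^2)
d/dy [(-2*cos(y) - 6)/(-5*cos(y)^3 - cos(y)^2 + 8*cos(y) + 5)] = 2*(27*cos(y)/2 + 23*cos(2*y) + 5*cos(3*y)/2 + 4)*sin(y)/(5*cos(y)^3 + cos(y)^2 - 8*cos(y) - 5)^2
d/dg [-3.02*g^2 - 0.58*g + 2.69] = -6.04*g - 0.58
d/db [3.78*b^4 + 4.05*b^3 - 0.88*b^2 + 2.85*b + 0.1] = 15.12*b^3 + 12.15*b^2 - 1.76*b + 2.85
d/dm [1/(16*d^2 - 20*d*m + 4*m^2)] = (5*d - 2*m)/(4*(4*d^2 - 5*d*m + m^2)^2)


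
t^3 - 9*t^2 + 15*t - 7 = (t - 7)*(t - 1)^2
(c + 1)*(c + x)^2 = c^3 + 2*c^2*x + c^2 + c*x^2 + 2*c*x + x^2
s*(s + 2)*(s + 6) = s^3 + 8*s^2 + 12*s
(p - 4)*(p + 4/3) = p^2 - 8*p/3 - 16/3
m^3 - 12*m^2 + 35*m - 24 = (m - 8)*(m - 3)*(m - 1)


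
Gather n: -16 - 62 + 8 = -70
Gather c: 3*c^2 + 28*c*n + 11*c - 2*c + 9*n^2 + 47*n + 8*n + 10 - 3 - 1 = 3*c^2 + c*(28*n + 9) + 9*n^2 + 55*n + 6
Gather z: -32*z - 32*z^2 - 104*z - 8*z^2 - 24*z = -40*z^2 - 160*z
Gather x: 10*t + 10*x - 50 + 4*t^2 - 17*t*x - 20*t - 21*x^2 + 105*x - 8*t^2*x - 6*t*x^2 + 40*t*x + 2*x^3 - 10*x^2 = 4*t^2 - 10*t + 2*x^3 + x^2*(-6*t - 31) + x*(-8*t^2 + 23*t + 115) - 50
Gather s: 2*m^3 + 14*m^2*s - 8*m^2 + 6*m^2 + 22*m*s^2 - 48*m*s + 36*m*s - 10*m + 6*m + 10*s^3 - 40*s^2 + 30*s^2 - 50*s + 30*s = 2*m^3 - 2*m^2 - 4*m + 10*s^3 + s^2*(22*m - 10) + s*(14*m^2 - 12*m - 20)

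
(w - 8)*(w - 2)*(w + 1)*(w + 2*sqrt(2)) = w^4 - 9*w^3 + 2*sqrt(2)*w^3 - 18*sqrt(2)*w^2 + 6*w^2 + 16*w + 12*sqrt(2)*w + 32*sqrt(2)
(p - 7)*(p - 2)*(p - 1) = p^3 - 10*p^2 + 23*p - 14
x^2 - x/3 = x*(x - 1/3)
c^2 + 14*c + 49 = (c + 7)^2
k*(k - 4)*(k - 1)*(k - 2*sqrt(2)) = k^4 - 5*k^3 - 2*sqrt(2)*k^3 + 4*k^2 + 10*sqrt(2)*k^2 - 8*sqrt(2)*k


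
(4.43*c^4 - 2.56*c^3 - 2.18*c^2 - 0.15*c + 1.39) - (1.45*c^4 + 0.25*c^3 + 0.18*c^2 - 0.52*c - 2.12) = 2.98*c^4 - 2.81*c^3 - 2.36*c^2 + 0.37*c + 3.51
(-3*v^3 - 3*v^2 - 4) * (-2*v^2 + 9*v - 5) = 6*v^5 - 21*v^4 - 12*v^3 + 23*v^2 - 36*v + 20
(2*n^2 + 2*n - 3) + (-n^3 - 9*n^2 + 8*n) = -n^3 - 7*n^2 + 10*n - 3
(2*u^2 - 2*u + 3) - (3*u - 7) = 2*u^2 - 5*u + 10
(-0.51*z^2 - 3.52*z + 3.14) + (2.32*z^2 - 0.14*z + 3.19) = 1.81*z^2 - 3.66*z + 6.33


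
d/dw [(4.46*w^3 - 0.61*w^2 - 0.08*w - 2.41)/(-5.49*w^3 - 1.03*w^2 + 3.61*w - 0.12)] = (-7.9427*w^4 + 31.3228*w^3 - 43.5828*w^2 - 4.8182*w + 8.7097)/(30.1401*w^6 + 11.3094*w^5 - 38.5769*w^4 - 6.119*w^3 + 13.2793*w^2 - 0.8664*w + 0.0144)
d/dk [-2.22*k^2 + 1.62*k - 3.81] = 1.62 - 4.44*k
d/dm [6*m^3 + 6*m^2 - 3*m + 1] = 18*m^2 + 12*m - 3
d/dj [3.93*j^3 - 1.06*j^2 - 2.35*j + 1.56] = 11.79*j^2 - 2.12*j - 2.35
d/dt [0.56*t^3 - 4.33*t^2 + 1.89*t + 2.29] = 1.68*t^2 - 8.66*t + 1.89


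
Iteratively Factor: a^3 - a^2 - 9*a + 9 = (a - 3)*(a^2 + 2*a - 3) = (a - 3)*(a + 3)*(a - 1)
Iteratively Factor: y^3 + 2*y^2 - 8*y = (y + 4)*(y^2 - 2*y) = y*(y + 4)*(y - 2)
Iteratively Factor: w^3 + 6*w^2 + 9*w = (w)*(w^2 + 6*w + 9) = w*(w + 3)*(w + 3)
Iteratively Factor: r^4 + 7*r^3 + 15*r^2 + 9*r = (r + 3)*(r^3 + 4*r^2 + 3*r) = (r + 3)^2*(r^2 + r) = r*(r + 3)^2*(r + 1)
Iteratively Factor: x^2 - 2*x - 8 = (x - 4)*(x + 2)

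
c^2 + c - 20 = (c - 4)*(c + 5)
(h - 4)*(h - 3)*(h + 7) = h^3 - 37*h + 84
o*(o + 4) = o^2 + 4*o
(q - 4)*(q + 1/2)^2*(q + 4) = q^4 + q^3 - 63*q^2/4 - 16*q - 4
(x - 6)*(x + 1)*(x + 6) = x^3 + x^2 - 36*x - 36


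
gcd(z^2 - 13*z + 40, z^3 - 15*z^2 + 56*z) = z - 8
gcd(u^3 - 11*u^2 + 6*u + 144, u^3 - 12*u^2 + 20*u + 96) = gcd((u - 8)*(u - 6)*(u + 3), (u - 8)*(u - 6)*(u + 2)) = u^2 - 14*u + 48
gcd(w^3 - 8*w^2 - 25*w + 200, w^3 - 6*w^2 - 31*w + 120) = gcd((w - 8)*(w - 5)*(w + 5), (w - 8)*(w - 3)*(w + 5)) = w^2 - 3*w - 40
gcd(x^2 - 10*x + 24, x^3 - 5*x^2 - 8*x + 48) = x - 4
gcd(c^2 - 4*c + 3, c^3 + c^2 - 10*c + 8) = c - 1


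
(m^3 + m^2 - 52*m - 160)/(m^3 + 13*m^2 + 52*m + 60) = (m^2 - 4*m - 32)/(m^2 + 8*m + 12)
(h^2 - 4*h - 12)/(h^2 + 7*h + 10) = (h - 6)/(h + 5)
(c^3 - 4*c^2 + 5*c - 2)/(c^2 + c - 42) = (c^3 - 4*c^2 + 5*c - 2)/(c^2 + c - 42)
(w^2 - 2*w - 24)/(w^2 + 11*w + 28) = (w - 6)/(w + 7)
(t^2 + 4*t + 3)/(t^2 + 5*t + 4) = (t + 3)/(t + 4)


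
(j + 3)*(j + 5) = j^2 + 8*j + 15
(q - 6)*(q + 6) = q^2 - 36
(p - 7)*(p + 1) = p^2 - 6*p - 7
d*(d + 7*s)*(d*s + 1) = d^3*s + 7*d^2*s^2 + d^2 + 7*d*s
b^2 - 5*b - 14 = (b - 7)*(b + 2)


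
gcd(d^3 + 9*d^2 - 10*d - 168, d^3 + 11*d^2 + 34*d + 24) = d + 6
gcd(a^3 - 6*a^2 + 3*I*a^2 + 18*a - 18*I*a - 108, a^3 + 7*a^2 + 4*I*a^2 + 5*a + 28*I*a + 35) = 1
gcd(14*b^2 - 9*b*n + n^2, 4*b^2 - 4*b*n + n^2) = 2*b - n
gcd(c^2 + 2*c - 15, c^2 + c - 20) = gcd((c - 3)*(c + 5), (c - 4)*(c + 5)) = c + 5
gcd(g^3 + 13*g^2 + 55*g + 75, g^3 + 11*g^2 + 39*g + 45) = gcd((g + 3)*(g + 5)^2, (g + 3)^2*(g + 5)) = g^2 + 8*g + 15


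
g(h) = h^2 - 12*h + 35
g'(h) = 2*h - 12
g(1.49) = 19.34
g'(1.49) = -9.02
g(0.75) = 26.56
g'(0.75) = -10.50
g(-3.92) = 97.41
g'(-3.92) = -19.84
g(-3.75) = 94.06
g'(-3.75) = -19.50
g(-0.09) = 36.09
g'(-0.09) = -12.18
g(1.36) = 20.53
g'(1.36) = -9.28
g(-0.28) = 38.44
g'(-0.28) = -12.56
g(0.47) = 29.58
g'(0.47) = -11.06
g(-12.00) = 323.00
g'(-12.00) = -36.00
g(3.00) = 8.00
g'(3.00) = -6.00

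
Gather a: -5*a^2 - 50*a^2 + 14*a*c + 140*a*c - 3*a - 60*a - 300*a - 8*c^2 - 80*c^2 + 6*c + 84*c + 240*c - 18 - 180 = -55*a^2 + a*(154*c - 363) - 88*c^2 + 330*c - 198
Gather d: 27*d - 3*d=24*d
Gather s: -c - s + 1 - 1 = -c - s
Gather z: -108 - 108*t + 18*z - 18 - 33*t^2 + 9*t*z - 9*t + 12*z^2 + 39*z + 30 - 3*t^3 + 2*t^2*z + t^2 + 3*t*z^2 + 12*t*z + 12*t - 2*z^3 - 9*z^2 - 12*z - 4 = -3*t^3 - 32*t^2 - 105*t - 2*z^3 + z^2*(3*t + 3) + z*(2*t^2 + 21*t + 45) - 100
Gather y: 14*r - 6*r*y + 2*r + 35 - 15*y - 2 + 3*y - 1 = 16*r + y*(-6*r - 12) + 32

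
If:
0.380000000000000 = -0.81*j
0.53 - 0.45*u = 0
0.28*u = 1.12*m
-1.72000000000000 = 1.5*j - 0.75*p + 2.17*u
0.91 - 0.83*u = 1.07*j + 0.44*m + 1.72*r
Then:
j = -0.47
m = 0.29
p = 4.76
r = 0.18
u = 1.18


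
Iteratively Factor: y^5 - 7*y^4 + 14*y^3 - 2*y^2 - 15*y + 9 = (y - 1)*(y^4 - 6*y^3 + 8*y^2 + 6*y - 9) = (y - 1)^2*(y^3 - 5*y^2 + 3*y + 9) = (y - 3)*(y - 1)^2*(y^2 - 2*y - 3) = (y - 3)^2*(y - 1)^2*(y + 1)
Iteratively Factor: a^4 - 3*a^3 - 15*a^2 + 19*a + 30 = (a + 1)*(a^3 - 4*a^2 - 11*a + 30) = (a - 2)*(a + 1)*(a^2 - 2*a - 15) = (a - 2)*(a + 1)*(a + 3)*(a - 5)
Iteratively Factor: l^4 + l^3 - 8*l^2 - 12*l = (l - 3)*(l^3 + 4*l^2 + 4*l) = (l - 3)*(l + 2)*(l^2 + 2*l) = (l - 3)*(l + 2)^2*(l)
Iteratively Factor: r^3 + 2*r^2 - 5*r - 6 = (r + 3)*(r^2 - r - 2) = (r + 1)*(r + 3)*(r - 2)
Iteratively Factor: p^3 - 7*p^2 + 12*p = (p)*(p^2 - 7*p + 12) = p*(p - 4)*(p - 3)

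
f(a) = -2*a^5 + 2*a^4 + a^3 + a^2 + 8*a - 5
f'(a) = -10*a^4 + 8*a^3 + 3*a^2 + 2*a + 8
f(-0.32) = -7.46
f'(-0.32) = 7.30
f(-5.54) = 12132.36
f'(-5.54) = -10691.00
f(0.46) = -0.96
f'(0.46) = 9.89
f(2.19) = -26.93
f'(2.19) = -119.23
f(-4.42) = 4030.14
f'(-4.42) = -4449.75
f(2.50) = -80.31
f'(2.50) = -233.88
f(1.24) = 7.23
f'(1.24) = 6.70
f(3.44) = -608.31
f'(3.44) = -1024.30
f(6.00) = -12665.00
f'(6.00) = -11104.00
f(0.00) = -5.00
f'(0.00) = 8.00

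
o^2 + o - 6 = (o - 2)*(o + 3)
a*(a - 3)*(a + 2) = a^3 - a^2 - 6*a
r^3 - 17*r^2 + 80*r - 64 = (r - 8)^2*(r - 1)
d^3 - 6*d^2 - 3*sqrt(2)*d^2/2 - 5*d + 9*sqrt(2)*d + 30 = (d - 6)*(d - 5*sqrt(2)/2)*(d + sqrt(2))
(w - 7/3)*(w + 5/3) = w^2 - 2*w/3 - 35/9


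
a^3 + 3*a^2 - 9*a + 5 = (a - 1)^2*(a + 5)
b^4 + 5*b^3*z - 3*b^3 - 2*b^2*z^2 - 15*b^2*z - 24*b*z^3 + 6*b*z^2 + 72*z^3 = (b - 3)*(b - 2*z)*(b + 3*z)*(b + 4*z)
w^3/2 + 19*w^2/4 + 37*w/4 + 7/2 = (w/2 + 1)*(w + 1/2)*(w + 7)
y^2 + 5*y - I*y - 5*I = (y + 5)*(y - I)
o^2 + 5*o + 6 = (o + 2)*(o + 3)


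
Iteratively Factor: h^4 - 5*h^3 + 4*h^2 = (h)*(h^3 - 5*h^2 + 4*h) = h*(h - 4)*(h^2 - h) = h*(h - 4)*(h - 1)*(h)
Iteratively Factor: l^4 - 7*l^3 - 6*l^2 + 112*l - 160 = (l - 5)*(l^3 - 2*l^2 - 16*l + 32) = (l - 5)*(l + 4)*(l^2 - 6*l + 8) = (l - 5)*(l - 4)*(l + 4)*(l - 2)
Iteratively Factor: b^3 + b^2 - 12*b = (b)*(b^2 + b - 12) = b*(b + 4)*(b - 3)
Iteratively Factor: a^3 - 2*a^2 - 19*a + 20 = (a - 1)*(a^2 - a - 20) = (a - 5)*(a - 1)*(a + 4)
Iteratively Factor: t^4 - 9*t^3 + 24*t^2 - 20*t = (t)*(t^3 - 9*t^2 + 24*t - 20) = t*(t - 2)*(t^2 - 7*t + 10) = t*(t - 5)*(t - 2)*(t - 2)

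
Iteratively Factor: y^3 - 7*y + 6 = (y - 2)*(y^2 + 2*y - 3) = (y - 2)*(y - 1)*(y + 3)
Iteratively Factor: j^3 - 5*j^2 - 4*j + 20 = (j + 2)*(j^2 - 7*j + 10) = (j - 5)*(j + 2)*(j - 2)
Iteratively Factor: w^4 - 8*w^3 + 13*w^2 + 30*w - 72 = (w + 2)*(w^3 - 10*w^2 + 33*w - 36) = (w - 4)*(w + 2)*(w^2 - 6*w + 9) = (w - 4)*(w - 3)*(w + 2)*(w - 3)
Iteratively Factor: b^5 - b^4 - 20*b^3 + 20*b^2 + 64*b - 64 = (b - 1)*(b^4 - 20*b^2 + 64) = (b - 4)*(b - 1)*(b^3 + 4*b^2 - 4*b - 16) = (b - 4)*(b - 1)*(b + 2)*(b^2 + 2*b - 8) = (b - 4)*(b - 1)*(b + 2)*(b + 4)*(b - 2)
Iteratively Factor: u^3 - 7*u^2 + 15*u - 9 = (u - 3)*(u^2 - 4*u + 3) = (u - 3)*(u - 1)*(u - 3)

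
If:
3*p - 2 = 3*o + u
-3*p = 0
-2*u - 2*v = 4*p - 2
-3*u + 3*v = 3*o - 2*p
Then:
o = -1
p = 0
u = 1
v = 0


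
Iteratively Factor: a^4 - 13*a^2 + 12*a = (a - 3)*(a^3 + 3*a^2 - 4*a) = (a - 3)*(a - 1)*(a^2 + 4*a) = a*(a - 3)*(a - 1)*(a + 4)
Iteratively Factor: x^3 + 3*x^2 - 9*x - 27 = (x + 3)*(x^2 - 9) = (x - 3)*(x + 3)*(x + 3)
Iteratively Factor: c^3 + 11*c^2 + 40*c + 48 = (c + 4)*(c^2 + 7*c + 12) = (c + 4)^2*(c + 3)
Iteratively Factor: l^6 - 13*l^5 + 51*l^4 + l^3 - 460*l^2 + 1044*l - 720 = (l - 2)*(l^5 - 11*l^4 + 29*l^3 + 59*l^2 - 342*l + 360) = (l - 3)*(l - 2)*(l^4 - 8*l^3 + 5*l^2 + 74*l - 120) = (l - 3)*(l - 2)*(l + 3)*(l^3 - 11*l^2 + 38*l - 40) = (l - 3)*(l - 2)^2*(l + 3)*(l^2 - 9*l + 20) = (l - 5)*(l - 3)*(l - 2)^2*(l + 3)*(l - 4)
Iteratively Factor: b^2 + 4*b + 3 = (b + 3)*(b + 1)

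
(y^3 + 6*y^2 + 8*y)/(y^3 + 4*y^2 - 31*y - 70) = y*(y + 4)/(y^2 + 2*y - 35)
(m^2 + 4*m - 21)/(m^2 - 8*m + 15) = (m + 7)/(m - 5)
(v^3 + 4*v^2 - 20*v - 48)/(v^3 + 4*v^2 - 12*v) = (v^2 - 2*v - 8)/(v*(v - 2))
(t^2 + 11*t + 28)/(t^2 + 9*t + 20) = (t + 7)/(t + 5)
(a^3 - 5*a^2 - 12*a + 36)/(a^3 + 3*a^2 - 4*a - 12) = (a - 6)/(a + 2)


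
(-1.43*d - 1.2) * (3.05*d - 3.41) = -4.3615*d^2 + 1.2163*d + 4.092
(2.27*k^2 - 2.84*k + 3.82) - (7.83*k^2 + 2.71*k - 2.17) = -5.56*k^2 - 5.55*k + 5.99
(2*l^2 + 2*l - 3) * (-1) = -2*l^2 - 2*l + 3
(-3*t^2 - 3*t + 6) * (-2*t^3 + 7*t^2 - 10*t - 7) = 6*t^5 - 15*t^4 - 3*t^3 + 93*t^2 - 39*t - 42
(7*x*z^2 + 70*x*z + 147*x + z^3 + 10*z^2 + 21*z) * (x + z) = 7*x^2*z^2 + 70*x^2*z + 147*x^2 + 8*x*z^3 + 80*x*z^2 + 168*x*z + z^4 + 10*z^3 + 21*z^2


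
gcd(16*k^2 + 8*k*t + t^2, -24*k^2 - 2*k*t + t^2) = 4*k + t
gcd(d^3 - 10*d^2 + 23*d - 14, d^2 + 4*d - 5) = d - 1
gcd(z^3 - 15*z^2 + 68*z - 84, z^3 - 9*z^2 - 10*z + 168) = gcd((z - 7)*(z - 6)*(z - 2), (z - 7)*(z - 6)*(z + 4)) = z^2 - 13*z + 42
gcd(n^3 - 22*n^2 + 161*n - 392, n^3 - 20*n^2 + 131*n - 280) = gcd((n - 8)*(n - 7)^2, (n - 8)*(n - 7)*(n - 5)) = n^2 - 15*n + 56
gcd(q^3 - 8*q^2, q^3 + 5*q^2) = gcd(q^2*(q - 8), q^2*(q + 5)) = q^2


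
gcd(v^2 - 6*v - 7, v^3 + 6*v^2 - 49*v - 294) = v - 7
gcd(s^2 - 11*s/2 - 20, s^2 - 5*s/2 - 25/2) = s + 5/2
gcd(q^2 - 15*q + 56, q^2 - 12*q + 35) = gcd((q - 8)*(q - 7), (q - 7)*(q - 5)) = q - 7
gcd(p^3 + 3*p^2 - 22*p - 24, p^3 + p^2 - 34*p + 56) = p - 4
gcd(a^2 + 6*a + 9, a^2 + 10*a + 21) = a + 3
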